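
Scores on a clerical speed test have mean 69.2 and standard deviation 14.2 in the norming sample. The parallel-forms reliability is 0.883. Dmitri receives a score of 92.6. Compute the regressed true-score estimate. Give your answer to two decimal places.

T̂ = 0.883(92.6) + 0.117(69.2) = 81.7658 + 8.0964 = 89.862 → 89.86

89.86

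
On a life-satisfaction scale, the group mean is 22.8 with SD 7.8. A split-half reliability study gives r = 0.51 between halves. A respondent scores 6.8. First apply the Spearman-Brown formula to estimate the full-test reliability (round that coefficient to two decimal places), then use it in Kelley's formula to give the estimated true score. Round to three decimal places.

11.920

Spearman-Brown: ρ = 2r/(1 + r) = 2(0.51)/(1 + 0.51) = 1.020/1.51 = 0.6755 → 0.68
T̂ = ρX + (1 − ρ)μ
  = 0.68 × 6.8 + 0.32 × 22.8
  = 4.624 + 7.296
  = 11.9200
  ≈ 11.920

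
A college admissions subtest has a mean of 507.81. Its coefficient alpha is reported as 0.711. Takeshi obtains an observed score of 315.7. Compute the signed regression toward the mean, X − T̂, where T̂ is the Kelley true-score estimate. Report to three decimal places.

-55.520

T̂ = 0.711(315.7) + 0.289(507.81) = 224.4627 + 146.75709 = 371.21979 → 371.2198
X − T̂ = 315.7 − 371.2198 = -55.5198 → -55.520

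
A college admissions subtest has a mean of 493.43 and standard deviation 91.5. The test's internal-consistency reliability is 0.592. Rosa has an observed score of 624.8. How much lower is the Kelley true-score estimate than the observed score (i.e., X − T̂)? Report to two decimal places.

Weight the observed score by reliability and the mean by (1 − reliability): T̂ = 0.592·624.8 + 0.408·493.43 = 369.8816 + 201.31944 = 571.2010.
X − T̂ = 624.8 − 571.201 = 53.599 → 53.60

53.60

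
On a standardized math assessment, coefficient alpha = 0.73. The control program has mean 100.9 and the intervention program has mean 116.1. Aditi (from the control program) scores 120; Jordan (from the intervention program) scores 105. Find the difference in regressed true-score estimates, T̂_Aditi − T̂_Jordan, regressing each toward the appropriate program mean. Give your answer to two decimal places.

6.85

T̂_Aditi = 0.73(120) + 0.27(100.9) = 114.8430
T̂_Jordan = 0.73(105) + 0.27(116.1) = 107.9970
Difference = 114.8430 − 107.9970 = 6.8460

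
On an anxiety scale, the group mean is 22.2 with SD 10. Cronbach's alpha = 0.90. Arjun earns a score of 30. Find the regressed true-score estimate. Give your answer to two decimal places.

T̂ = 0.90(30) + 0.10(22.2) = 27.00 + 2.220 = 29.220 → 29.22

29.22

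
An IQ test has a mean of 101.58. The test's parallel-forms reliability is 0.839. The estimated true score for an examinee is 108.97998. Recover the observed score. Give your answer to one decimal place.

110.4

T̂ = ρX + (1 − ρ)μ  ⇒  X = (T̂ − (1 − ρ)μ) / ρ
X = (108.97998 − 0.161 × 101.58) / 0.839 = (108.97998 − 16.35438) / 0.839 = 92.62560 / 0.839 = 110.400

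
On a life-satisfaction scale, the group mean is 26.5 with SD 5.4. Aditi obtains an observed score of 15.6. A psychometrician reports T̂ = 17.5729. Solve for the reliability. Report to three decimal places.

T̂ = ρX + (1 − ρ)μ  ⇒  T̂ − μ = ρ(X − μ)
ρ = (T̂ − μ)/(X − μ) = (17.5729 − 26.5) / (15.6 − 26.5) = -8.9271 / -10.9 = 0.81900

0.819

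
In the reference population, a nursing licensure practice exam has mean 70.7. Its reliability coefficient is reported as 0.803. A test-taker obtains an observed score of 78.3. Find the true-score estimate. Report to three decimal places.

76.803

T̂ = ρX + (1 − ρ)μ
  = 0.803 × 78.3 + 0.197 × 70.7
  = 62.8749 + 13.9279
  = 76.8028
  ≈ 76.803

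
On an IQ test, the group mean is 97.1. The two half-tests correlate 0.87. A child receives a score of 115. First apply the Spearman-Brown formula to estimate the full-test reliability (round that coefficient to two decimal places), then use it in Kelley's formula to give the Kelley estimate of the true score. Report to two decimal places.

113.75

Spearman-Brown: ρ = 2r/(1 + r) = 2(0.87)/(1 + 0.87) = 1.740/1.87 = 0.9305 → 0.93
T̂ = ρX + (1 − ρ)μ
  = 0.93 × 115 + 0.07 × 97.1
  = 106.95 + 6.797
  = 113.747
  ≈ 113.75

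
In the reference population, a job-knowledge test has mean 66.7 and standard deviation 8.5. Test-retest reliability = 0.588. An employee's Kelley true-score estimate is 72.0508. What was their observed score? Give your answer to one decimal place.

T̂ = ρX + (1 − ρ)μ  ⇒  X = (T̂ − (1 − ρ)μ) / ρ
X = (72.0508 − 0.412 × 66.7) / 0.588 = (72.0508 − 27.4804) / 0.588 = 44.5704 / 0.588 = 75.800

75.8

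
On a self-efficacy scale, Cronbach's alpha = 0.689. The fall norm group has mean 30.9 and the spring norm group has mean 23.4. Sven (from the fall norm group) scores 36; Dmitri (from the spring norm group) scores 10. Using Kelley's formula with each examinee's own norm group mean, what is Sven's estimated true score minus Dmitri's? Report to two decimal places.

T̂_Sven = 0.689(36) + 0.311(30.9) = 34.4139
T̂_Dmitri = 0.689(10) + 0.311(23.4) = 14.1674
Difference = 34.4139 − 14.1674 = 20.2465

20.25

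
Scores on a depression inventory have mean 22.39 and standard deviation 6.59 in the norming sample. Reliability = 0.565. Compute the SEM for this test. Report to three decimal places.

SEM = SD · √(1 − ρ) = 6.59 × √0.435 = 6.59 × 0.6595 = 4.3464

4.346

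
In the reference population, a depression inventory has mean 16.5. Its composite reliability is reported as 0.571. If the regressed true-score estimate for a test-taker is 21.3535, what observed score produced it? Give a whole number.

25

T̂ = ρX + (1 − ρ)μ  ⇒  X = (T̂ − (1 − ρ)μ) / ρ
X = (21.3535 − 0.429 × 16.5) / 0.571 = (21.3535 − 7.0785) / 0.571 = 14.2750 / 0.571 = 25.00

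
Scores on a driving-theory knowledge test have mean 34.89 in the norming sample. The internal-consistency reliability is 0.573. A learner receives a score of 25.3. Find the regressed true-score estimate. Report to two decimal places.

29.39

T̂ = ρX + (1 − ρ)μ
  = 0.573 × 25.3 + 0.427 × 34.89
  = 14.4969 + 14.89803
  = 29.395
  ≈ 29.39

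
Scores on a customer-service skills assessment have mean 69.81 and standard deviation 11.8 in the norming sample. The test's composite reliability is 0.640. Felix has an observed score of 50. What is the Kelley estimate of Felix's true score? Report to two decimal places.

T̂ = ρX + (1 − ρ)μ
  = 0.640 × 50 + 0.360 × 69.81
  = 32.000 + 25.13160
  = 57.132
  ≈ 57.13

57.13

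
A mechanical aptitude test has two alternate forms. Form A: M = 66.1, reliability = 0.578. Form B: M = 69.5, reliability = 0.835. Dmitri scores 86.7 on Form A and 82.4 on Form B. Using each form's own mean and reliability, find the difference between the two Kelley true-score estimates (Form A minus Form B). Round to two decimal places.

T̂_A = 0.578(86.7) + 0.422(66.1) = 78.0068
T̂_B = 0.835(82.4) + 0.165(69.5) = 80.2715
T̂_A − T̂_B = -2.2647

-2.26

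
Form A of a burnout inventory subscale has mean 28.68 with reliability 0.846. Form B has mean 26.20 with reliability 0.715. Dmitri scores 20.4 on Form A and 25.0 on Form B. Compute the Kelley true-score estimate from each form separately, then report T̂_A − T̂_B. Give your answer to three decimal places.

-3.667

T̂_A = 0.846(20.4) + 0.154(28.68) = 21.67512
T̂_B = 0.715(25.0) + 0.285(26.20) = 25.34200
T̂_A − T̂_B = -3.66688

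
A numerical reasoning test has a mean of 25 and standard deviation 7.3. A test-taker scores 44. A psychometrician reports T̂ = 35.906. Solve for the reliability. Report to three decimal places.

0.574

T̂ = ρX + (1 − ρ)μ  ⇒  T̂ − μ = ρ(X − μ)
ρ = (T̂ − μ)/(X − μ) = (35.906 − 25) / (44 − 25) = 10.906 / 19.0 = 0.57400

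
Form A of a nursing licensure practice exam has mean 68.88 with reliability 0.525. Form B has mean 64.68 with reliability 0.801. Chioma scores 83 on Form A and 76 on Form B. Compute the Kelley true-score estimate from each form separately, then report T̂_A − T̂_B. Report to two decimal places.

T̂_A = 0.525(83) + 0.475(68.88) = 76.2930
T̂_B = 0.801(76) + 0.199(64.68) = 73.7473
T̂_A − T̂_B = 2.5457

2.55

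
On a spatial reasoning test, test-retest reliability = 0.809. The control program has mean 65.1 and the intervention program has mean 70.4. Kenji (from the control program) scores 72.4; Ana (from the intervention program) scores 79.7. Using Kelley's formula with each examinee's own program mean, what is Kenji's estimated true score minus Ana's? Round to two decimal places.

T̂_Kenji = 0.809(72.4) + 0.191(65.1) = 71.0057
T̂_Ana = 0.809(79.7) + 0.191(70.4) = 77.9237
Difference = 71.0057 − 77.9237 = -6.9180

-6.92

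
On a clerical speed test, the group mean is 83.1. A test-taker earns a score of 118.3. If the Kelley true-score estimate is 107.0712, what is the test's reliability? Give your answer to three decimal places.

0.681

T̂ = ρX + (1 − ρ)μ  ⇒  T̂ − μ = ρ(X − μ)
ρ = (T̂ − μ)/(X − μ) = (107.0712 − 83.1) / (118.3 − 83.1) = 23.9712 / 35.2 = 0.68100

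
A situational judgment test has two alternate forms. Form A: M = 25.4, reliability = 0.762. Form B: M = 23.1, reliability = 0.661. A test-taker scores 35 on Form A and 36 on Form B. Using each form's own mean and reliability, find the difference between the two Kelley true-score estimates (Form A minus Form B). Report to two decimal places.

1.09

T̂_A = 0.762(35) + 0.238(25.4) = 32.7152
T̂_B = 0.661(36) + 0.339(23.1) = 31.6269
T̂_A − T̂_B = 1.0883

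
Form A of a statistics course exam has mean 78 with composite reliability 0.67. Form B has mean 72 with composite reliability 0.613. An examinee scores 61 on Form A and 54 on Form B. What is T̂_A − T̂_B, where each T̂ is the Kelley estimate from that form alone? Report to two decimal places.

T̂_A = 0.67(61) + 0.33(78) = 66.6100
T̂_B = 0.613(54) + 0.387(72) = 60.9660
T̂_A − T̂_B = 5.6440

5.64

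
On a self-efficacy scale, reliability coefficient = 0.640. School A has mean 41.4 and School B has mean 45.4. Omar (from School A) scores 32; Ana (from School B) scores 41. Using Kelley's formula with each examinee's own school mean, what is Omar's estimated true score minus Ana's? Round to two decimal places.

-7.20

T̂_Omar = 0.640(32) + 0.360(41.4) = 35.3840
T̂_Ana = 0.640(41) + 0.360(45.4) = 42.5840
Difference = 35.3840 − 42.5840 = -7.2000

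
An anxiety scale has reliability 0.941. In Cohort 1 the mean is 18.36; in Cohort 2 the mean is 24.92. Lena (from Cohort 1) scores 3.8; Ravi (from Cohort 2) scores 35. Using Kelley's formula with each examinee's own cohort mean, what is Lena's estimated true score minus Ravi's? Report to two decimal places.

-29.75

T̂_Lena = 0.941(3.8) + 0.059(18.36) = 4.6590
T̂_Ravi = 0.941(35) + 0.059(24.92) = 34.4053
Difference = 4.6590 − 34.4053 = -29.7462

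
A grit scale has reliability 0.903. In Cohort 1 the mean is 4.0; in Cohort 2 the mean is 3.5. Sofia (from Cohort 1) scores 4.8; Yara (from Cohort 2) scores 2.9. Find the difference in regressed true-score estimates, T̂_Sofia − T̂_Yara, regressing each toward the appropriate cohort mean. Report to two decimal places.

1.76

T̂_Sofia = 0.903(4.8) + 0.097(4.0) = 4.7224
T̂_Yara = 0.903(2.9) + 0.097(3.5) = 2.9582
Difference = 4.7224 − 2.9582 = 1.7642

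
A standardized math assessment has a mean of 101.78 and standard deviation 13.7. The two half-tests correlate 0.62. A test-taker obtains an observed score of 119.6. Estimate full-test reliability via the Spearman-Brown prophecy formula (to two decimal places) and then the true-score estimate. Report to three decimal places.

Spearman-Brown: ρ = 2r/(1 + r) = 2(0.62)/(1 + 0.62) = 1.240/1.62 = 0.7654 → 0.77
T̂ = ρX + (1 − ρ)μ
  = 0.77 × 119.6 + 0.23 × 101.78
  = 92.092 + 23.4094
  = 115.5014
  ≈ 115.501

115.501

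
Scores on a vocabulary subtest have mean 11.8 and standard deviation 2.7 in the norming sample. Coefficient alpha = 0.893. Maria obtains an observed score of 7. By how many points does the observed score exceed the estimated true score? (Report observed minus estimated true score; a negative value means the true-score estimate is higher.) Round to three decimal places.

T̂ = ρX + (1 − ρ)μ
  = 0.893 × 7 + 0.107 × 11.8
  = 6.251 + 1.2626
  = 7.51360
  ≈ 7.5136
X − T̂ = 7 − 7.5136 = -0.5136 → -0.514

-0.514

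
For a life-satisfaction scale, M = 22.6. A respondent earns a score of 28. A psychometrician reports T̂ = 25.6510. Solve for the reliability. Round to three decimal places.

0.565

T̂ = ρX + (1 − ρ)μ  ⇒  T̂ − μ = ρ(X − μ)
ρ = (T̂ − μ)/(X − μ) = (25.6510 − 22.6) / (28 − 22.6) = 3.0510 / 5.4 = 0.56500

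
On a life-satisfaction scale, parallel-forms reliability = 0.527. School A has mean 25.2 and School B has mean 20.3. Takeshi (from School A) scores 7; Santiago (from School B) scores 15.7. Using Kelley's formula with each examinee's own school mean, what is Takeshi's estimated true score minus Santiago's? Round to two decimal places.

T̂_Takeshi = 0.527(7) + 0.473(25.2) = 15.6086
T̂_Santiago = 0.527(15.7) + 0.473(20.3) = 17.8758
Difference = 15.6086 − 17.8758 = -2.2672

-2.27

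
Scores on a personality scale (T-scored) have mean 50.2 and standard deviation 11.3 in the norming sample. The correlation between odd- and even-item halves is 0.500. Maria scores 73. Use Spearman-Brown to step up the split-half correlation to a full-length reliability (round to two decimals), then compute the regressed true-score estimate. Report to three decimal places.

65.476

Spearman-Brown: ρ = 2r/(1 + r) = 2(0.500)/(1 + 0.500) = 1.0000/1.500 = 0.6667 → 0.67
T̂ = ρX + (1 − ρ)μ
  = 0.67 × 73 + 0.33 × 50.2
  = 48.91 + 16.566
  = 65.4760
  ≈ 65.476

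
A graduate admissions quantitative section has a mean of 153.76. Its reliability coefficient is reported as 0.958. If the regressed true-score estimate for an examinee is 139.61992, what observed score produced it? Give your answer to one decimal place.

139.0

T̂ = ρX + (1 − ρ)μ  ⇒  X = (T̂ − (1 − ρ)μ) / ρ
X = (139.61992 − 0.042 × 153.76) / 0.958 = (139.61992 − 6.45792) / 0.958 = 133.16200 / 0.958 = 139.000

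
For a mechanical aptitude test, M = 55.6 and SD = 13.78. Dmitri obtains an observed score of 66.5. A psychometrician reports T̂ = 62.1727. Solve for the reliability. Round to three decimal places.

T̂ = ρX + (1 − ρ)μ  ⇒  T̂ − μ = ρ(X − μ)
ρ = (T̂ − μ)/(X − μ) = (62.1727 − 55.6) / (66.5 − 55.6) = 6.5727 / 10.9 = 0.60300

0.603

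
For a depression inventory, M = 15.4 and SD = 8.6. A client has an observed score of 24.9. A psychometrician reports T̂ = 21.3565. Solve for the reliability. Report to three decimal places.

0.627

T̂ = ρX + (1 − ρ)μ  ⇒  T̂ − μ = ρ(X − μ)
ρ = (T̂ − μ)/(X − μ) = (21.3565 − 15.4) / (24.9 − 15.4) = 5.9565 / 9.5 = 0.62700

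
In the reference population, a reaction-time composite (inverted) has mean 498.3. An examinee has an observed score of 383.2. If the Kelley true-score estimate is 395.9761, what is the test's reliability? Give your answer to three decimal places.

0.889

T̂ = ρX + (1 − ρ)μ  ⇒  T̂ − μ = ρ(X − μ)
ρ = (T̂ − μ)/(X − μ) = (395.9761 − 498.3) / (383.2 − 498.3) = -102.3239 / -115.1 = 0.88900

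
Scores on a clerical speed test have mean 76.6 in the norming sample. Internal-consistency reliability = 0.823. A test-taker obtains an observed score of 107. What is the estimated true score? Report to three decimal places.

101.619

Weight the observed score by reliability and the mean by (1 − reliability): T̂ = 0.823·107 + 0.177·76.6 = 88.061 + 13.5582 = 101.6192.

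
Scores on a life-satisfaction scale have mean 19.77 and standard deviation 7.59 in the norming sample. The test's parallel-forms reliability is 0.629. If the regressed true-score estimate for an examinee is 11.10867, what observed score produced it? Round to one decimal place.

6.0

T̂ = ρX + (1 − ρ)μ  ⇒  X = (T̂ − (1 − ρ)μ) / ρ
X = (11.10867 − 0.371 × 19.77) / 0.629 = (11.10867 − 7.33467) / 0.629 = 3.77400 / 0.629 = 6.000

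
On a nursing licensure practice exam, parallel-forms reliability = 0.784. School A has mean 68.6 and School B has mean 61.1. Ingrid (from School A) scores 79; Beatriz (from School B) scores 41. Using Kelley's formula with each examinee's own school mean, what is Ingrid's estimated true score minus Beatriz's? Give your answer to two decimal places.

31.41

T̂_Ingrid = 0.784(79) + 0.216(68.6) = 76.7536
T̂_Beatriz = 0.784(41) + 0.216(61.1) = 45.3416
Difference = 76.7536 − 45.3416 = 31.4120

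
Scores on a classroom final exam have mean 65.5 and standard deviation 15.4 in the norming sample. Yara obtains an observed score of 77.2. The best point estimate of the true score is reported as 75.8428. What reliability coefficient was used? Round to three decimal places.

0.884

T̂ = ρX + (1 − ρ)μ  ⇒  T̂ − μ = ρ(X − μ)
ρ = (T̂ − μ)/(X − μ) = (75.8428 − 65.5) / (77.2 − 65.5) = 10.3428 / 11.7 = 0.88400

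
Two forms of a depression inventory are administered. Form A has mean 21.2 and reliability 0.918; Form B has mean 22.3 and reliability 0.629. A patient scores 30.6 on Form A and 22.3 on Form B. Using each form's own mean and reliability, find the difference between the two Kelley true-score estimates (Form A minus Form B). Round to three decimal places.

7.529

T̂_A = 0.918(30.6) + 0.082(21.2) = 29.82920
T̂_B = 0.629(22.3) + 0.371(22.3) = 22.30000
T̂_A − T̂_B = 7.52920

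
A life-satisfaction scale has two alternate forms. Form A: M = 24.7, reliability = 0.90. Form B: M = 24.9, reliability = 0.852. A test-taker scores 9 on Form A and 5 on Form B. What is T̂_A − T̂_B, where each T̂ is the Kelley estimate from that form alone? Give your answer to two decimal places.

T̂_A = 0.90(9) + 0.10(24.7) = 10.5700
T̂_B = 0.852(5) + 0.148(24.9) = 7.9452
T̂_A − T̂_B = 2.6248

2.62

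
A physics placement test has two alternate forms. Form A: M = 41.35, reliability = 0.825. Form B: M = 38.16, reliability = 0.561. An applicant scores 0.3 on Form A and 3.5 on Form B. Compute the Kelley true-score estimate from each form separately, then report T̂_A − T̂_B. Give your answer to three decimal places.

-11.232

T̂_A = 0.825(0.3) + 0.175(41.35) = 7.48375
T̂_B = 0.561(3.5) + 0.439(38.16) = 18.71574
T̂_A − T̂_B = -11.23199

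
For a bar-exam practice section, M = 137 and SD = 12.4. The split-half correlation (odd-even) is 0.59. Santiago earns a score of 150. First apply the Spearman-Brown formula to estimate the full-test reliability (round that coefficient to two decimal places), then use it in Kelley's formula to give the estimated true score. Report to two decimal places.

146.62

Spearman-Brown: ρ = 2r/(1 + r) = 2(0.59)/(1 + 0.59) = 1.180/1.59 = 0.7421 → 0.74
Kelley's formula gives T̂ = 0.74·150 + 0.26·137 = 111.00 + 35.62 = 146.620.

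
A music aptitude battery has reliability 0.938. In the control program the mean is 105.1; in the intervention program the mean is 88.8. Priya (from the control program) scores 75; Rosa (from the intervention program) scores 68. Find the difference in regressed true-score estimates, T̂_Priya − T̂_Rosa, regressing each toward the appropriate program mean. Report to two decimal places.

7.58

T̂_Priya = 0.938(75) + 0.062(105.1) = 76.8662
T̂_Rosa = 0.938(68) + 0.062(88.8) = 69.2896
Difference = 76.8662 − 69.2896 = 7.5766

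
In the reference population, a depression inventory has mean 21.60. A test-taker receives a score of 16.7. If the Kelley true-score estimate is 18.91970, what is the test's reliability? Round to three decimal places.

0.547

T̂ = ρX + (1 − ρ)μ  ⇒  T̂ − μ = ρ(X − μ)
ρ = (T̂ − μ)/(X − μ) = (18.91970 − 21.60) / (16.7 − 21.60) = -2.68030 / -4.90 = 0.54700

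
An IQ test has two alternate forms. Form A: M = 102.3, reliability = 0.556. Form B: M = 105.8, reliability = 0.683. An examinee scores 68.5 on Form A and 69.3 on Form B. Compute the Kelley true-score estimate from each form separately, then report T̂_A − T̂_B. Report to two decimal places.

2.64

T̂_A = 0.556(68.5) + 0.444(102.3) = 83.5072
T̂_B = 0.683(69.3) + 0.317(105.8) = 80.8705
T̂_A − T̂_B = 2.6367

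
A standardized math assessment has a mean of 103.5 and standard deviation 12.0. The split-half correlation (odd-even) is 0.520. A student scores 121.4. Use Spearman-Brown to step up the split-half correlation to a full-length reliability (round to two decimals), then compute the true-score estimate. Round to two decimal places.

115.67

Spearman-Brown: ρ = 2r/(1 + r) = 2(0.520)/(1 + 0.520) = 1.0400/1.520 = 0.6842 → 0.68
Weight the observed score by reliability and the mean by (1 − reliability): T̂ = 0.68·121.4 + 0.32·103.5 = 82.552 + 33.120 = 115.672.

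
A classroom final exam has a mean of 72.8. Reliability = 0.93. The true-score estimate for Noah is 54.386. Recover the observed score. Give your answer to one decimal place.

T̂ = ρX + (1 − ρ)μ  ⇒  X = (T̂ − (1 − ρ)μ) / ρ
X = (54.386 − 0.07 × 72.8) / 0.93 = (54.386 − 5.096) / 0.93 = 49.290 / 0.93 = 53.000

53.0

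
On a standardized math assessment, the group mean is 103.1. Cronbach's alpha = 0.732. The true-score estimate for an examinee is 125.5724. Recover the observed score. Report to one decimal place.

T̂ = ρX + (1 − ρ)μ  ⇒  X = (T̂ − (1 − ρ)μ) / ρ
X = (125.5724 − 0.268 × 103.1) / 0.732 = (125.5724 − 27.6308) / 0.732 = 97.9416 / 0.732 = 133.800

133.8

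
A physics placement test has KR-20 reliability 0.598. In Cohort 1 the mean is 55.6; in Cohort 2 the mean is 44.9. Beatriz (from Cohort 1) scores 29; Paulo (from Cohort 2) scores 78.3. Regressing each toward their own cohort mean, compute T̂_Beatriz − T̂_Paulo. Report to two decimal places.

-25.18

T̂_Beatriz = 0.598(29) + 0.402(55.6) = 39.6932
T̂_Paulo = 0.598(78.3) + 0.402(44.9) = 64.8732
Difference = 39.6932 − 64.8732 = -25.1800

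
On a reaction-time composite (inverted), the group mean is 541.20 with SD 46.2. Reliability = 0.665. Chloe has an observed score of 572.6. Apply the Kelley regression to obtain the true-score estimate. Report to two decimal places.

562.08

Regress the observed score toward the mean by the unreliability: T̂ = 0.665·572.6 + 0.335·541.20 = 380.7790 + 181.30200 = 562.081.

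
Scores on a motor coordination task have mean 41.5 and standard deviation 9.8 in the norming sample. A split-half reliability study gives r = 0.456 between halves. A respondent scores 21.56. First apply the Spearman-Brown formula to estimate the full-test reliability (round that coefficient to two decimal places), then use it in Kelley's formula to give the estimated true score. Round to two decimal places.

28.94

Spearman-Brown: ρ = 2r/(1 + r) = 2(0.456)/(1 + 0.456) = 0.9120/1.456 = 0.6264 → 0.63
Regress the observed score toward the mean by the unreliability: T̂ = 0.63·21.56 + 0.37·41.5 = 13.5828 + 15.355 = 28.938.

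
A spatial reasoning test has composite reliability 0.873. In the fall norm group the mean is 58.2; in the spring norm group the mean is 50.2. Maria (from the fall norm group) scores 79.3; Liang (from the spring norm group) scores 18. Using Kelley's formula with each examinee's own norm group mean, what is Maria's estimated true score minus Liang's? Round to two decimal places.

54.53

T̂_Maria = 0.873(79.3) + 0.127(58.2) = 76.6203
T̂_Liang = 0.873(18) + 0.127(50.2) = 22.0894
Difference = 76.6203 − 22.0894 = 54.5309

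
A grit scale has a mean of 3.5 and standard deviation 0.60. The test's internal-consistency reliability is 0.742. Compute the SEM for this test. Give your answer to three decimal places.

0.305

SEM = SD · √(1 − ρ) = 0.60 × √0.258 = 0.60 × 0.5079 = 0.3048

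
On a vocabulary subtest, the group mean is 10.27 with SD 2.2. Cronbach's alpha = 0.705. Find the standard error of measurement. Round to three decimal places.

SEM = SD · √(1 − ρ) = 2.2 × √0.295 = 2.2 × 0.5431 = 1.1949

1.195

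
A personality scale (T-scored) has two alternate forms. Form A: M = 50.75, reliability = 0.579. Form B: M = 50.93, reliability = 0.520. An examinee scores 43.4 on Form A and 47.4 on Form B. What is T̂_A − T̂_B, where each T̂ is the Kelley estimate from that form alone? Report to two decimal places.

-2.60

T̂_A = 0.579(43.4) + 0.421(50.75) = 46.4943
T̂_B = 0.520(47.4) + 0.480(50.93) = 49.0944
T̂_A − T̂_B = -2.6001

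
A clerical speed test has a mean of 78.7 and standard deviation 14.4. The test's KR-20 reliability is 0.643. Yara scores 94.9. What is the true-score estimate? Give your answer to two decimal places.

T̂ = 0.643(94.9) + 0.357(78.7) = 61.0207 + 28.0959 = 89.117 → 89.12

89.12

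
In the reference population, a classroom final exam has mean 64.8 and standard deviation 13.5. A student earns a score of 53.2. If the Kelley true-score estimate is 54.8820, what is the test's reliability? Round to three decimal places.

0.855

T̂ = ρX + (1 − ρ)μ  ⇒  T̂ − μ = ρ(X − μ)
ρ = (T̂ − μ)/(X − μ) = (54.8820 − 64.8) / (53.2 − 64.8) = -9.9180 / -11.6 = 0.85500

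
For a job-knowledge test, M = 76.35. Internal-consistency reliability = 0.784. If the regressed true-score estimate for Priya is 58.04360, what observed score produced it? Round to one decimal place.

53.0

T̂ = ρX + (1 − ρ)μ  ⇒  X = (T̂ − (1 − ρ)μ) / ρ
X = (58.04360 − 0.216 × 76.35) / 0.784 = (58.04360 − 16.49160) / 0.784 = 41.55200 / 0.784 = 53.000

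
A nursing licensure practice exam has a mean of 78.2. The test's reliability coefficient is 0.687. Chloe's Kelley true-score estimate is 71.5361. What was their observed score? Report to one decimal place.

68.5

T̂ = ρX + (1 − ρ)μ  ⇒  X = (T̂ − (1 − ρ)μ) / ρ
X = (71.5361 − 0.313 × 78.2) / 0.687 = (71.5361 − 24.4766) / 0.687 = 47.0595 / 0.687 = 68.500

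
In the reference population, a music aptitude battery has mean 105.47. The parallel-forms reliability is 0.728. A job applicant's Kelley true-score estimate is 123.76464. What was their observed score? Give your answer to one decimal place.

T̂ = ρX + (1 − ρ)μ  ⇒  X = (T̂ − (1 − ρ)μ) / ρ
X = (123.76464 − 0.272 × 105.47) / 0.728 = (123.76464 − 28.68784) / 0.728 = 95.07680 / 0.728 = 130.600

130.6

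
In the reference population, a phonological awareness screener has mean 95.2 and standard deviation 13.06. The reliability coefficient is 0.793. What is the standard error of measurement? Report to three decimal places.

5.942

SEM = SD · √(1 − ρ) = 13.06 × √0.207 = 13.06 × 0.4550 = 5.9419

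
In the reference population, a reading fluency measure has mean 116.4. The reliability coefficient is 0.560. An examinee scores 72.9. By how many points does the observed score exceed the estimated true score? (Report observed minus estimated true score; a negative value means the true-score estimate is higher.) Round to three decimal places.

Regress the observed score toward the mean by the unreliability: T̂ = 0.560·72.9 + 0.440·116.4 = 40.8240 + 51.2160 = 92.04000.
X − T̂ = 72.9 − 92.0400 = -19.1400 → -19.140

-19.140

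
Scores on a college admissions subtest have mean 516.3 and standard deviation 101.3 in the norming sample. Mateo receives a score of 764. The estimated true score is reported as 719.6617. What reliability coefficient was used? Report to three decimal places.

T̂ = ρX + (1 − ρ)μ  ⇒  T̂ − μ = ρ(X − μ)
ρ = (T̂ − μ)/(X − μ) = (719.6617 − 516.3) / (764 − 516.3) = 203.3617 / 247.7 = 0.82100

0.821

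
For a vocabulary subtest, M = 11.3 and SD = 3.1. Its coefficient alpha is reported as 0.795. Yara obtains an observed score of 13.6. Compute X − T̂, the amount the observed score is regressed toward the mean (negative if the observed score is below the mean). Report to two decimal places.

0.47

T̂ = ρX + (1 − ρ)μ
  = 0.795 × 13.6 + 0.205 × 11.3
  = 10.8120 + 2.3165
  = 13.1285
  ≈ 13.128
X − T̂ = 13.6 − 13.128 = 0.472 → 0.47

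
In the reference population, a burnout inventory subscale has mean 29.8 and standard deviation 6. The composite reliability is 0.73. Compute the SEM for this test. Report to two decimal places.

3.12

SEM = SD · √(1 − ρ) = 6 × √0.27 = 6 × 0.5196 = 3.118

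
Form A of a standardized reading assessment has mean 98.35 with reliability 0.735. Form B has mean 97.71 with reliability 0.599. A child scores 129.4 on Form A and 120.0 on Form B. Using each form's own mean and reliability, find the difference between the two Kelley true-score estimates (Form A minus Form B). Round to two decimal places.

10.11

T̂_A = 0.735(129.4) + 0.265(98.35) = 121.1718
T̂_B = 0.599(120.0) + 0.401(97.71) = 111.0617
T̂_A − T̂_B = 10.1100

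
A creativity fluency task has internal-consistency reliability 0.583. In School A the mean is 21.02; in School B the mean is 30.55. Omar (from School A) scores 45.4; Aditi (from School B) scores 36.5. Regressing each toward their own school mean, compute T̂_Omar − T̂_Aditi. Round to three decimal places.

T̂_Omar = 0.583(45.4) + 0.417(21.02) = 35.23354
T̂_Aditi = 0.583(36.5) + 0.417(30.55) = 34.01885
Difference = 35.23354 − 34.01885 = 1.21469

1.215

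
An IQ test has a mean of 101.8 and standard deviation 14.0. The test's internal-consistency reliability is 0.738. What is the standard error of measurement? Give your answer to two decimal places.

SEM = SD · √(1 − ρ) = 14.0 × √0.262 = 14.0 × 0.5119 = 7.166

7.17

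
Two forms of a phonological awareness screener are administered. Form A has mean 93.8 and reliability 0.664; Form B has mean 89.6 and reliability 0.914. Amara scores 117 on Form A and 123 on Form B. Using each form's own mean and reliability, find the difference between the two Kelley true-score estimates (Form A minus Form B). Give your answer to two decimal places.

-10.92

T̂_A = 0.664(117) + 0.336(93.8) = 109.2048
T̂_B = 0.914(123) + 0.086(89.6) = 120.1276
T̂_A − T̂_B = -10.9228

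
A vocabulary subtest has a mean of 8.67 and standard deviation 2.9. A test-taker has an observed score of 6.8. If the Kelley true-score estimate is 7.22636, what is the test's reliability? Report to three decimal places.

T̂ = ρX + (1 − ρ)μ  ⇒  T̂ − μ = ρ(X − μ)
ρ = (T̂ − μ)/(X − μ) = (7.22636 − 8.67) / (6.8 − 8.67) = -1.44364 / -1.87 = 0.77200

0.772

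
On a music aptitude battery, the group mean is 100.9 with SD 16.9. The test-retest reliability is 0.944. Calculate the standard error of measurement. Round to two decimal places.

SEM = SD · √(1 − ρ) = 16.9 × √0.056 = 16.9 × 0.2366 = 3.999

4.00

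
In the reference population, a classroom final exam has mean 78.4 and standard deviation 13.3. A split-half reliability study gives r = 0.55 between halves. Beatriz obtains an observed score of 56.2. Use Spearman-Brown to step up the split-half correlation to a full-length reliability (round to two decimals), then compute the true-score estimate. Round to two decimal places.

Spearman-Brown: ρ = 2r/(1 + r) = 2(0.55)/(1 + 0.55) = 1.100/1.55 = 0.7097 → 0.71
Regress the observed score toward the mean by the unreliability: T̂ = 0.71·56.2 + 0.29·78.4 = 39.902 + 22.736 = 62.638.

62.64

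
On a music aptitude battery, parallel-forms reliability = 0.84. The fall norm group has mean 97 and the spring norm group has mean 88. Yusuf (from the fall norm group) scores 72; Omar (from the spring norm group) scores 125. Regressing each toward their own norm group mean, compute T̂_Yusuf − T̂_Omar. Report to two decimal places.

T̂_Yusuf = 0.84(72) + 0.16(97) = 76.0000
T̂_Omar = 0.84(125) + 0.16(88) = 119.0800
Difference = 76.0000 − 119.0800 = -43.0800

-43.08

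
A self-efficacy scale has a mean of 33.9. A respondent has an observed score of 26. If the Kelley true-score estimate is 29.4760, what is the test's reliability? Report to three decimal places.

T̂ = ρX + (1 − ρ)μ  ⇒  T̂ − μ = ρ(X − μ)
ρ = (T̂ − μ)/(X − μ) = (29.4760 − 33.9) / (26 − 33.9) = -4.4240 / -7.9 = 0.56000

0.560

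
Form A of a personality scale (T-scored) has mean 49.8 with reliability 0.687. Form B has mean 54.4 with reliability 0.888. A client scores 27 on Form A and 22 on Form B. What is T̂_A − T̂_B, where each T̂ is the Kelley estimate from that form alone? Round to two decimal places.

8.51

T̂_A = 0.687(27) + 0.313(49.8) = 34.1364
T̂_B = 0.888(22) + 0.112(54.4) = 25.6288
T̂_A − T̂_B = 8.5076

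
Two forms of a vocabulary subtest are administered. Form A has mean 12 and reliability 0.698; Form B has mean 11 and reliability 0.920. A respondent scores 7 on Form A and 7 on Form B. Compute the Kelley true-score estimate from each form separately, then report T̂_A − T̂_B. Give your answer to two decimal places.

T̂_A = 0.698(7) + 0.302(12) = 8.5100
T̂_B = 0.920(7) + 0.080(11) = 7.3200
T̂_A − T̂_B = 1.1900

1.19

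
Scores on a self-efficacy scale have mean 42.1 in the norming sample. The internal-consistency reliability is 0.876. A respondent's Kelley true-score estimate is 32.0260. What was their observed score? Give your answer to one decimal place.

30.6

T̂ = ρX + (1 − ρ)μ  ⇒  X = (T̂ − (1 − ρ)μ) / ρ
X = (32.0260 − 0.124 × 42.1) / 0.876 = (32.0260 − 5.2204) / 0.876 = 26.8056 / 0.876 = 30.600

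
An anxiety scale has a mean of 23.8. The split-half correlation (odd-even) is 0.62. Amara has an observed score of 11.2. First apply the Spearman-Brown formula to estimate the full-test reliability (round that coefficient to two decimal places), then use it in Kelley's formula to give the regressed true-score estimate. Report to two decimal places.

14.10

Spearman-Brown: ρ = 2r/(1 + r) = 2(0.62)/(1 + 0.62) = 1.240/1.62 = 0.7654 → 0.77
T̂ = ρX + (1 − ρ)μ
  = 0.77 × 11.2 + 0.23 × 23.8
  = 8.624 + 5.474
  = 14.098
  ≈ 14.10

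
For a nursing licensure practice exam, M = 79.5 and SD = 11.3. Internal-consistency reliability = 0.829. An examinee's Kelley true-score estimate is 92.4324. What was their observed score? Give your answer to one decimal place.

95.1

T̂ = ρX + (1 − ρ)μ  ⇒  X = (T̂ − (1 − ρ)μ) / ρ
X = (92.4324 − 0.171 × 79.5) / 0.829 = (92.4324 − 13.5945) / 0.829 = 78.8379 / 0.829 = 95.100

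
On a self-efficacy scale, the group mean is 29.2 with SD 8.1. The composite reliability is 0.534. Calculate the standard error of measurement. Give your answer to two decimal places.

5.53

SEM = SD · √(1 − ρ) = 8.1 × √0.466 = 8.1 × 0.6826 = 5.529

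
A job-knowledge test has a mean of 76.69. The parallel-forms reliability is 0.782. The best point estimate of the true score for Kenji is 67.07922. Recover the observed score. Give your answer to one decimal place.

T̂ = ρX + (1 − ρ)μ  ⇒  X = (T̂ − (1 − ρ)μ) / ρ
X = (67.07922 − 0.218 × 76.69) / 0.782 = (67.07922 − 16.71842) / 0.782 = 50.36080 / 0.782 = 64.400

64.4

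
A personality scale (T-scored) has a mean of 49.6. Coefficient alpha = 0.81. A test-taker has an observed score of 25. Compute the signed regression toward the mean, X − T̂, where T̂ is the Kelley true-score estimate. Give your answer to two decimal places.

-4.67

T̂ = ρX + (1 − ρ)μ
  = 0.81 × 25 + 0.19 × 49.6
  = 20.25 + 9.424
  = 29.6740
  ≈ 29.674
X − T̂ = 25 − 29.674 = -4.674 → -4.67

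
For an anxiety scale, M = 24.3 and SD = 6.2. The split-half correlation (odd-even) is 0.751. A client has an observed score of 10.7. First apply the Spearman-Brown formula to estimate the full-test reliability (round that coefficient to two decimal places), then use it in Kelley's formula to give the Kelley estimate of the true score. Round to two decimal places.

12.60

Spearman-Brown: ρ = 2r/(1 + r) = 2(0.751)/(1 + 0.751) = 1.5020/1.751 = 0.8578 → 0.86
Regress the observed score toward the mean by the unreliability: T̂ = 0.86·10.7 + 0.14·24.3 = 9.202 + 3.402 = 12.604.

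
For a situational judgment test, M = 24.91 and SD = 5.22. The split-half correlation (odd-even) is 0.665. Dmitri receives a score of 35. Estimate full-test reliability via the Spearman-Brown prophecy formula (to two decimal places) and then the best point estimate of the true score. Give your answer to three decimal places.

32.982

Spearman-Brown: ρ = 2r/(1 + r) = 2(0.665)/(1 + 0.665) = 1.3300/1.665 = 0.7988 → 0.80
Weight the observed score by reliability and the mean by (1 − reliability): T̂ = 0.80·35 + 0.20·24.91 = 28.00 + 4.9820 = 32.9820.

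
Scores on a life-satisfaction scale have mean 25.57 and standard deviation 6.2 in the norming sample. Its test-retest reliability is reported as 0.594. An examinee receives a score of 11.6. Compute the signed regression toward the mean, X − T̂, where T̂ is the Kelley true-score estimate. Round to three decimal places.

-5.672

Regress the observed score toward the mean by the unreliability: T̂ = 0.594·11.6 + 0.406·25.57 = 6.8904 + 10.38142 = 17.27182.
X − T̂ = 11.6 − 17.2718 = -5.6718 → -5.672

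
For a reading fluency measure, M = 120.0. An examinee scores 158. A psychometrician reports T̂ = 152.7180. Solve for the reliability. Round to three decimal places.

T̂ = ρX + (1 − ρ)μ  ⇒  T̂ − μ = ρ(X − μ)
ρ = (T̂ − μ)/(X − μ) = (152.7180 − 120.0) / (158 − 120.0) = 32.7180 / 38.0 = 0.86100

0.861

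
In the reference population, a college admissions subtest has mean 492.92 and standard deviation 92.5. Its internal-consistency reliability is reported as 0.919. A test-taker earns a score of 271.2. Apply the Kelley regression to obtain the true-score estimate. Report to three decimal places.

T̂ = 0.919(271.2) + 0.081(492.92) = 249.2328 + 39.92652 = 289.1593 → 289.159

289.159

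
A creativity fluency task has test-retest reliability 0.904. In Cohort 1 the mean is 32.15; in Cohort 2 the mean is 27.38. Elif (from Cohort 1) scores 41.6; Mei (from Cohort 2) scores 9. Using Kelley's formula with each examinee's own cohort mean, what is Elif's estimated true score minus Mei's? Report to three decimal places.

29.928

T̂_Elif = 0.904(41.6) + 0.096(32.15) = 40.69280
T̂_Mei = 0.904(9) + 0.096(27.38) = 10.76448
Difference = 40.69280 − 10.76448 = 29.92832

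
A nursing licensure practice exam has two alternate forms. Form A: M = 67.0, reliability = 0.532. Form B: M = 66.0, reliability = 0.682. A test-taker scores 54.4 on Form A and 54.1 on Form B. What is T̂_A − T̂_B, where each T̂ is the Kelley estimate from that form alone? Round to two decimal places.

T̂_A = 0.532(54.4) + 0.468(67.0) = 60.2968
T̂_B = 0.682(54.1) + 0.318(66.0) = 57.8842
T̂_A − T̂_B = 2.4126

2.41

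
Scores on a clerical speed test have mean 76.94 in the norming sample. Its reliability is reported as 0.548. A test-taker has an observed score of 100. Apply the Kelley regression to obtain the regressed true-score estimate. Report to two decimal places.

89.58

Weight the observed score by reliability and the mean by (1 − reliability): T̂ = 0.548·100 + 0.452·76.94 = 54.800 + 34.77688 = 89.577.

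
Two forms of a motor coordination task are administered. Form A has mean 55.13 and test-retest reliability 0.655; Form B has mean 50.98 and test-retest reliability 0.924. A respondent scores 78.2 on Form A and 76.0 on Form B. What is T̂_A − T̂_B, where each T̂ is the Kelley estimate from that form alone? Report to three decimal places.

T̂_A = 0.655(78.2) + 0.345(55.13) = 70.24085
T̂_B = 0.924(76.0) + 0.076(50.98) = 74.09848
T̂_A − T̂_B = -3.85763

-3.858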